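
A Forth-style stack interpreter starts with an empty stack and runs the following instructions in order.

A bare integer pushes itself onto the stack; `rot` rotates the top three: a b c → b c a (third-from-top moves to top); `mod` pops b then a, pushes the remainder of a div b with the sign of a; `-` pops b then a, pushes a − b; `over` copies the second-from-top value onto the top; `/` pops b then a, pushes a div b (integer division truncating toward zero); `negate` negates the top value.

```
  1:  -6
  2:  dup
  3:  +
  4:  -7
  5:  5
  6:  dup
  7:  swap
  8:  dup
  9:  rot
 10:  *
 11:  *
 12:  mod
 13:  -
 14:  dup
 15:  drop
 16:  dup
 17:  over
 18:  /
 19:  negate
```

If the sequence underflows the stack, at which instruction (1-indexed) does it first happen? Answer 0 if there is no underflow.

0

-6      [-6]
dup     [-6, -6]
+       [-12]
-7      [-12, -7]
5       [-12, -7, 5]
dup     [-12, -7, 5, 5]
swap    [-12, -7, 5, 5]
dup     [-12, -7, 5, 5, 5]
rot     [-12, -7, 5, 5, 5]
*       [-12, -7, 5, 25]
*       [-12, -7, 125]
mod     [-12, -7]
-       [-5]
dup     [-5, -5]
drop    [-5]
dup     [-5, -5]
over    [-5, -5, -5]
/       [-5, 1]
negate  [-5, -1]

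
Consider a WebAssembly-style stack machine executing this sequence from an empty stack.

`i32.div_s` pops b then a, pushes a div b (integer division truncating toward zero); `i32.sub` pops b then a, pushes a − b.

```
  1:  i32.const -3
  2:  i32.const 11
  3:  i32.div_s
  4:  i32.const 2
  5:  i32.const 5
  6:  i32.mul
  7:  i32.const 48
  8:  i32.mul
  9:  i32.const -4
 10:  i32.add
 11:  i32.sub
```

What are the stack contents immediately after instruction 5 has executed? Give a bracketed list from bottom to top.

i32.const -3 → [-3]
i32.const 11 → [-3, 11]
i32.div_s    → [0]
i32.const 2  → [0, 2]
i32.const 5  → [0, 2, 5]

[0, 2, 5]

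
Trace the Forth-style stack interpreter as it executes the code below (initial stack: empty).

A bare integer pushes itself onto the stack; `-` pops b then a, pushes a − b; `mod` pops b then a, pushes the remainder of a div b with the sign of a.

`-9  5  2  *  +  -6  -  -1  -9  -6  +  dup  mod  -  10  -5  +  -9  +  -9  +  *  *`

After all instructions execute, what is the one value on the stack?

-9  -> -9
5   -> -9 5
2   -> -9 5 2
*   -> -9 10
+   -> 1
-6  -> 1 -6
-   -> 7
-1  -> 7 -1
-9  -> 7 -1 -9
-6  -> 7 -1 -9 -6
+   -> 7 -1 -15
dup -> 7 -1 -15 -15
mod -> 7 -1 0
-   -> 7 -1
10  -> 7 -1 10
-5  -> 7 -1 10 -5
+   -> 7 -1 5
-9  -> 7 -1 5 -9
+   -> 7 -1 -4
-9  -> 7 -1 -4 -9
+   -> 7 -1 -13
*   -> 7 13
*   -> 91

91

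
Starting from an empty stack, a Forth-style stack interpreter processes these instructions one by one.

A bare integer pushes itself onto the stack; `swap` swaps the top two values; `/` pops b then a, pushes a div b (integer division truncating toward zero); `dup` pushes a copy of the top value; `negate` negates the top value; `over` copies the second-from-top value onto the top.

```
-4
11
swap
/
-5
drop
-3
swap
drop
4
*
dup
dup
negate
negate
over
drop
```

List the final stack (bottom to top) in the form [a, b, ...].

[-12, -12, -12]

-4     → -4
11     → -4 11
swap   → 11 -4
/      → -2
-5     → -2 -5
drop   → -2
-3     → -2 -3
swap   → -3 -2
drop   → -3
4      → -3 4
*      → -12
dup    → -12 -12
dup    → -12 -12 -12
negate → -12 -12 12
negate → -12 -12 -12
over   → -12 -12 -12 -12
drop   → -12 -12 -12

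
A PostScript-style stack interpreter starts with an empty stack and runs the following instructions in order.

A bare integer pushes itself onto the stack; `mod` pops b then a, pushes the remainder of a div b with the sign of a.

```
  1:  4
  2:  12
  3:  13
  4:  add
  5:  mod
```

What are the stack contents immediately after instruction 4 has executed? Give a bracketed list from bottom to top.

[4, 25]

4    4
12   4 12
13   4 12 13
add  4 25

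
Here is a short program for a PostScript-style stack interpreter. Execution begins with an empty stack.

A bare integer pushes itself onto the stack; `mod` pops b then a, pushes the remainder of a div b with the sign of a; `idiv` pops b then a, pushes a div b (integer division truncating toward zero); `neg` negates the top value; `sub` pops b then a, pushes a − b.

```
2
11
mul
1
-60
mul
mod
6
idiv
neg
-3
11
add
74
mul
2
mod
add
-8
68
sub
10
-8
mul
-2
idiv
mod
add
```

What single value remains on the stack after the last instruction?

-39

2    → [2]
11   → [2, 11]
mul  → [22]
1    → [22, 1]
-60  → [22, 1, -60]
mul  → [22, -60]
mod  → [22]
6    → [22, 6]
idiv → [3]
neg  → [-3]
-3   → [-3, -3]
11   → [-3, -3, 11]
add  → [-3, 8]
74   → [-3, 8, 74]
mul  → [-3, 592]
2    → [-3, 592, 2]
mod  → [-3, 0]
add  → [-3]
-8   → [-3, -8]
68   → [-3, -8, 68]
sub  → [-3, -76]
10   → [-3, -76, 10]
-8   → [-3, -76, 10, -8]
mul  → [-3, -76, -80]
-2   → [-3, -76, -80, -2]
idiv → [-3, -76, 40]
mod  → [-3, -36]
add  → [-39]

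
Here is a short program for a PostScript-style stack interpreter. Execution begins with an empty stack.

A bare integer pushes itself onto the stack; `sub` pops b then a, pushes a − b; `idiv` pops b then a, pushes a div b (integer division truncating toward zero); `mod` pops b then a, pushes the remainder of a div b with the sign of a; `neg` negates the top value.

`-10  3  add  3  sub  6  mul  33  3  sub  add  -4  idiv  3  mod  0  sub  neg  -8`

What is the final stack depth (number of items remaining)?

-10   [-10]
3     [-10, 3]
add   [-7]
3     [-7, 3]
sub   [-10]
6     [-10, 6]
mul   [-60]
33    [-60, 33]
3     [-60, 33, 3]
sub   [-60, 30]
add   [-30]
-4    [-30, -4]
idiv  [7]
3     [7, 3]
mod   [1]
0     [1, 0]
sub   [1]
neg   [-1]
-8    [-1, -8]

2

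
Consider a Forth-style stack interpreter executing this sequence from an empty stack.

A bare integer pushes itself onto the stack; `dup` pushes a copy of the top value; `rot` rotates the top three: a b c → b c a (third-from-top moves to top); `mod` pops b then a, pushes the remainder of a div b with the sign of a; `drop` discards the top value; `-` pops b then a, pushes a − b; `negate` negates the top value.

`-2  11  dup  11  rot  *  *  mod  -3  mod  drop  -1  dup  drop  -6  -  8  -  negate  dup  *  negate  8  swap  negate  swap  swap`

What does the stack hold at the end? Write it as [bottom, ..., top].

[8, 9]

-2      [-2]
11      [-2, 11]
dup     [-2, 11, 11]
11      [-2, 11, 11, 11]
rot     [-2, 11, 11, 11]
*       [-2, 11, 121]
*       [-2, 1331]
mod     [-2]
-3      [-2, -3]
mod     [-2]
drop    []
-1      [-1]
dup     [-1, -1]
drop    [-1]
-6      [-1, -6]
-       [5]
8       [5, 8]
-       [-3]
negate  [3]
dup     [3, 3]
*       [9]
negate  [-9]
8       [-9, 8]
swap    [8, -9]
negate  [8, 9]
swap    [9, 8]
swap    [8, 9]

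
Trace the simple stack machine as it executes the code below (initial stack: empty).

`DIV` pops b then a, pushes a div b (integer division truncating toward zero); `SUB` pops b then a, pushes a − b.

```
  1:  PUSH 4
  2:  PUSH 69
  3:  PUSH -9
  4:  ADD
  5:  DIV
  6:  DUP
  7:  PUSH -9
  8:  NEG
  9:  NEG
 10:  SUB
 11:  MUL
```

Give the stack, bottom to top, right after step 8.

PUSH 4  → [4]
PUSH 69 → [4, 69]
PUSH -9 → [4, 69, -9]
ADD     → [4, 60]
DIV     → [0]
DUP     → [0, 0]
PUSH -9 → [0, 0, -9]
NEG     → [0, 0, 9]

[0, 0, 9]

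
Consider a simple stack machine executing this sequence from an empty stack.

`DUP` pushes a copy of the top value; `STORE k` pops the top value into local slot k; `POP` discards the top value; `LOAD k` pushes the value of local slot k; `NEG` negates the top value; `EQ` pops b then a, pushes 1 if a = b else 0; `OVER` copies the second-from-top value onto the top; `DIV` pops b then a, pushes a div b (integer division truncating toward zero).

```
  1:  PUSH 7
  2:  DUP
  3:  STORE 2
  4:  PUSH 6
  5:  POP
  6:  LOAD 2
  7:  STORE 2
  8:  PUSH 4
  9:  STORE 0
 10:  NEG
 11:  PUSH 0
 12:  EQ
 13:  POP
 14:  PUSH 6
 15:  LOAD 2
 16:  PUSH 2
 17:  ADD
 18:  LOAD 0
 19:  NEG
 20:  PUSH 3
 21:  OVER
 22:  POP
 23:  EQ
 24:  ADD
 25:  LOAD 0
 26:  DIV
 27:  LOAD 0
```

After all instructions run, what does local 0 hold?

4

PUSH 7  : [7]
DUP     : [7, 7]
STORE 2 : [7]
PUSH 6  : [7, 6]
POP     : [7]
LOAD 2  : [7, 7]
STORE 2 : [7]
PUSH 4  : [7, 4]
STORE 0 : [7]
NEG     : [-7]
PUSH 0  : [-7, 0]
EQ      : [0]
POP     : []
PUSH 6  : [6]
LOAD 2  : [6, 7]
PUSH 2  : [6, 7, 2]
ADD     : [6, 9]
LOAD 0  : [6, 9, 4]
NEG     : [6, 9, -4]
PUSH 3  : [6, 9, -4, 3]
OVER    : [6, 9, -4, 3, -4]
POP     : [6, 9, -4, 3]
EQ      : [6, 9, 0]
ADD     : [6, 9]
LOAD 0  : [6, 9, 4]
DIV     : [6, 2]
LOAD 0  : [6, 2, 4]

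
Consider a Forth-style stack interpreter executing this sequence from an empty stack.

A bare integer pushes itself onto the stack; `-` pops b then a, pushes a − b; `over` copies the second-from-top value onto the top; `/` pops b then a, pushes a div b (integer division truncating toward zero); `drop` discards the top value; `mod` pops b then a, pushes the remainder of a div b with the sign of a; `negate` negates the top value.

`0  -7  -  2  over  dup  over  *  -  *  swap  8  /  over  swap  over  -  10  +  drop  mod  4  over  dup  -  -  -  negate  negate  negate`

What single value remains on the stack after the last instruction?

4

0      : [0]
-7     : [0, -7]
-      : [7]
2      : [7, 2]
over   : [7, 2, 7]
dup    : [7, 2, 7, 7]
over   : [7, 2, 7, 7, 7]
*      : [7, 2, 7, 49]
-      : [7, 2, -42]
*      : [7, -84]
swap   : [-84, 7]
8      : [-84, 7, 8]
/      : [-84, 0]
over   : [-84, 0, -84]
swap   : [-84, -84, 0]
over   : [-84, -84, 0, -84]
-      : [-84, -84, 84]
10     : [-84, -84, 84, 10]
+      : [-84, -84, 94]
drop   : [-84, -84]
mod    : [0]
4      : [0, 4]
over   : [0, 4, 0]
dup    : [0, 4, 0, 0]
-      : [0, 4, 0]
-      : [0, 4]
-      : [-4]
negate : [4]
negate : [-4]
negate : [4]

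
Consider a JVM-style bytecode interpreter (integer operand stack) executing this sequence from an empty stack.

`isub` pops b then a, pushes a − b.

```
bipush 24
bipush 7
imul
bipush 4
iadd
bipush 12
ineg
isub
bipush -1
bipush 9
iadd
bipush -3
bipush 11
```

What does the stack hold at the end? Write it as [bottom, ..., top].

bipush 24 → 24
bipush 7  → 24 7
imul      → 168
bipush 4  → 168 4
iadd      → 172
bipush 12 → 172 12
ineg      → 172 -12
isub      → 184
bipush -1 → 184 -1
bipush 9  → 184 -1 9
iadd      → 184 8
bipush -3 → 184 8 -3
bipush 11 → 184 8 -3 11

[184, 8, -3, 11]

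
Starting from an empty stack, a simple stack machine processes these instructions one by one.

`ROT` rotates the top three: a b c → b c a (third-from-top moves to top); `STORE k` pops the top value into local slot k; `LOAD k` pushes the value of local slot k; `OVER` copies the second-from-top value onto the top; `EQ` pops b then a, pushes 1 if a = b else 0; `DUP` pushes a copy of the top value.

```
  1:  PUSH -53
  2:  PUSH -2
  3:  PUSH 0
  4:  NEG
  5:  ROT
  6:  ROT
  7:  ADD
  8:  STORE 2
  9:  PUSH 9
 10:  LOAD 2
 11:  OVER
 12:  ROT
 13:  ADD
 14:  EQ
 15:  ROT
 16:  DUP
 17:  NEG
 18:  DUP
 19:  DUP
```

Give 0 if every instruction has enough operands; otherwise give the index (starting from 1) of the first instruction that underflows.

15

PUSH -53  [-53]
PUSH -2   [-53, -2]
PUSH 0    [-53, -2, 0]
NEG       [-53, -2, 0]
ROT       [-2, 0, -53]
ROT       [0, -53, -2]
ADD       [0, -55]
STORE 2   [0]
PUSH 9    [0, 9]
LOAD 2    [0, 9, -55]
OVER      [0, 9, -55, 9]
ROT       [0, -55, 9, 9]
ADD       [0, -55, 18]
EQ        [0, 0]
ROT  — needs 3 operands, stack has 2 → underflow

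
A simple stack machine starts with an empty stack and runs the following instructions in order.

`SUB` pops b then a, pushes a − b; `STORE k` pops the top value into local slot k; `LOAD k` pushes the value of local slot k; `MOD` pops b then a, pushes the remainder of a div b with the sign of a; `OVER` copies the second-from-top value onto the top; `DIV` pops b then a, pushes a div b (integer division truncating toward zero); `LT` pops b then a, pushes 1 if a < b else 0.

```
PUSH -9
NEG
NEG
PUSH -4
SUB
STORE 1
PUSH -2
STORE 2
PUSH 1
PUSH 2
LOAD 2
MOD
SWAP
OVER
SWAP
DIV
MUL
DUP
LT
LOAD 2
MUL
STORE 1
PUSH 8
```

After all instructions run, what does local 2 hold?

PUSH -9 -> -9
NEG     -> 9
NEG     -> -9
PUSH -4 -> -9 -4
SUB     -> -5
STORE 1 -> (empty)
PUSH -2 -> -2
STORE 2 -> (empty)
PUSH 1  -> 1
PUSH 2  -> 1 2
LOAD 2  -> 1 2 -2
MOD     -> 1 0
SWAP    -> 0 1
OVER    -> 0 1 0
SWAP    -> 0 0 1
DIV     -> 0 0
MUL     -> 0
DUP     -> 0 0
LT      -> 0
LOAD 2  -> 0 -2
MUL     -> 0
STORE 1 -> (empty)
PUSH 8  -> 8

-2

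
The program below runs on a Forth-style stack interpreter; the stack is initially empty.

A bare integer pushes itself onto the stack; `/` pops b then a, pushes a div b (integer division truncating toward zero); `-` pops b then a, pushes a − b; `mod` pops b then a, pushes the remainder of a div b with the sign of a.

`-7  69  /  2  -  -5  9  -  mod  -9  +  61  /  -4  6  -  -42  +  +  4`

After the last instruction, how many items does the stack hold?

2

-7  : -7
69  : -7 69
/   : 0
2   : 0 2
-   : -2
-5  : -2 -5
9   : -2 -5 9
-   : -2 -14
mod : -2
-9  : -2 -9
+   : -11
61  : -11 61
/   : 0
-4  : 0 -4
6   : 0 -4 6
-   : 0 -10
-42 : 0 -10 -42
+   : 0 -52
+   : -52
4   : -52 4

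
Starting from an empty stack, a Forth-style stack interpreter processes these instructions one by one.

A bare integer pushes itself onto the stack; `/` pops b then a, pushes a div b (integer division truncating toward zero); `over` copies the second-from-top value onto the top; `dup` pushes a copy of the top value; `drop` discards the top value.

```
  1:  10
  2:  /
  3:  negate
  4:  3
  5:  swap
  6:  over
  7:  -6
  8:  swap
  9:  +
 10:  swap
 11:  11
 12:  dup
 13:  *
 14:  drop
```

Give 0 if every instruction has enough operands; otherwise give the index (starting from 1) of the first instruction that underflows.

2

10 : 10
/  — needs 2 operands, stack has 1 → underflow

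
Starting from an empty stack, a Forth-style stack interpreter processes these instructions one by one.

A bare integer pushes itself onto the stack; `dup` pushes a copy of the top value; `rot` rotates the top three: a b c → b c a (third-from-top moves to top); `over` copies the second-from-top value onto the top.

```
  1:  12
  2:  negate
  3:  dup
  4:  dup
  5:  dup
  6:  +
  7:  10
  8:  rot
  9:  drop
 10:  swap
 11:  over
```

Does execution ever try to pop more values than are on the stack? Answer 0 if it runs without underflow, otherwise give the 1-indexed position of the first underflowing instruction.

12     -> 12
negate -> -12
dup    -> -12 -12
dup    -> -12 -12 -12
dup    -> -12 -12 -12 -12
+      -> -12 -12 -24
10     -> -12 -12 -24 10
rot    -> -12 -24 10 -12
drop   -> -12 -24 10
swap   -> -12 10 -24
over   -> -12 10 -24 10

0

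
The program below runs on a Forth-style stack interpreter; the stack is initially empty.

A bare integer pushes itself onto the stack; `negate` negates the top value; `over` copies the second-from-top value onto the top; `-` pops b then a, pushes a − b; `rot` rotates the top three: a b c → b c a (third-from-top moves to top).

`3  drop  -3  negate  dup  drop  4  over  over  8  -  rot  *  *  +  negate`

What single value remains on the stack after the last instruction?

3      -> [3]
drop   -> []
-3     -> [-3]
negate -> [3]
dup    -> [3, 3]
drop   -> [3]
4      -> [3, 4]
over   -> [3, 4, 3]
over   -> [3, 4, 3, 4]
8      -> [3, 4, 3, 4, 8]
-      -> [3, 4, 3, -4]
rot    -> [3, 3, -4, 4]
*      -> [3, 3, -16]
*      -> [3, -48]
+      -> [-45]
negate -> [45]

45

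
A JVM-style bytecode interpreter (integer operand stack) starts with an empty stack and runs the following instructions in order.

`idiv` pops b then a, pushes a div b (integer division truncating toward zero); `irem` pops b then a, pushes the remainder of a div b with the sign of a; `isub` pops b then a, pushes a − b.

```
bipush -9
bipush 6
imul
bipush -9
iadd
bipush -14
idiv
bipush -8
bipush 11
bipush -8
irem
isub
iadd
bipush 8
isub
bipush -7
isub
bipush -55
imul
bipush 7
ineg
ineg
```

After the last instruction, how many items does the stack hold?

2

bipush -9   [-9]
bipush 6    [-9, 6]
imul        [-54]
bipush -9   [-54, -9]
iadd        [-63]
bipush -14  [-63, -14]
idiv        [4]
bipush -8   [4, -8]
bipush 11   [4, -8, 11]
bipush -8   [4, -8, 11, -8]
irem        [4, -8, 3]
isub        [4, -11]
iadd        [-7]
bipush 8    [-7, 8]
isub        [-15]
bipush -7   [-15, -7]
isub        [-8]
bipush -55  [-8, -55]
imul        [440]
bipush 7    [440, 7]
ineg        [440, -7]
ineg        [440, 7]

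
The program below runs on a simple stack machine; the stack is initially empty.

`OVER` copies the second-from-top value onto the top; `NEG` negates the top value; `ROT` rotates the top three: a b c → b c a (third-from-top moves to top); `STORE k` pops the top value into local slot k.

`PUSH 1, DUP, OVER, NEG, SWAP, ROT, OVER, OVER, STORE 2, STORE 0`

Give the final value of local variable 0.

1

PUSH 1  → 1
DUP     → 1 1
OVER    → 1 1 1
NEG     → 1 1 -1
SWAP    → 1 -1 1
ROT     → -1 1 1
OVER    → -1 1 1 1
OVER    → -1 1 1 1 1
STORE 2 → -1 1 1 1
STORE 0 → -1 1 1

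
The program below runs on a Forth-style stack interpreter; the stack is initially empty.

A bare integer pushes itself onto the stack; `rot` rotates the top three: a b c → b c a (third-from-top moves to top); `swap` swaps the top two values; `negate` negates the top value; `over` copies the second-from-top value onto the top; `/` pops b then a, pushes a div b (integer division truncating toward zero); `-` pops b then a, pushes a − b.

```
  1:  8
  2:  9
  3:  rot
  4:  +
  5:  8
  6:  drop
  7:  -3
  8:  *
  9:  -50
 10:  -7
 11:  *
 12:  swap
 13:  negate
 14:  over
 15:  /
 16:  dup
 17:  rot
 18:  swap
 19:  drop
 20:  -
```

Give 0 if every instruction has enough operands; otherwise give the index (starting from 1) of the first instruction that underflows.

3

8 → [8]
9 → [8, 9]
rot  — needs 3 operands, stack has 2 → underflow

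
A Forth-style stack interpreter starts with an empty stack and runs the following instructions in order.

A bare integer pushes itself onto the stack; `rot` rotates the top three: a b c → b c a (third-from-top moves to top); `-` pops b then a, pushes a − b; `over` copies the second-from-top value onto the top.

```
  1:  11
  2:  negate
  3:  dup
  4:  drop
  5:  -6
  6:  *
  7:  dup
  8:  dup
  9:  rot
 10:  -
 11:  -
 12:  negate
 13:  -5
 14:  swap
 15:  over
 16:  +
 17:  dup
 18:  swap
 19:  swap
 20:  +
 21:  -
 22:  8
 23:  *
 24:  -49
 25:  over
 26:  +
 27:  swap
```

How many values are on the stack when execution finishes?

2

11      11
negate  -11
dup     -11 -11
drop    -11
-6      -11 -6
*       66
dup     66 66
dup     66 66 66
rot     66 66 66
-       66 0
-       66
negate  -66
-5      -66 -5
swap    -5 -66
over    -5 -66 -5
+       -5 -71
dup     -5 -71 -71
swap    -5 -71 -71
swap    -5 -71 -71
+       -5 -142
-       137
8       137 8
*       1096
-49     1096 -49
over    1096 -49 1096
+       1096 1047
swap    1047 1096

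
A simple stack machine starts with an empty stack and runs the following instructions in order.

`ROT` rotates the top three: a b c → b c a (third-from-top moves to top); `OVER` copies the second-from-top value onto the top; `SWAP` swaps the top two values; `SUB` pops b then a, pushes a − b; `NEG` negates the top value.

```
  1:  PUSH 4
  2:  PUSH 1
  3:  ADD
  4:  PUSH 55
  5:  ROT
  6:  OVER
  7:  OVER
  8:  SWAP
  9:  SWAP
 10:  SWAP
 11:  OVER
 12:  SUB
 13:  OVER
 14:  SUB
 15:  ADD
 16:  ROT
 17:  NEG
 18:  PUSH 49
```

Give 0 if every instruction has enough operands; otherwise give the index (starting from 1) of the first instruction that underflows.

5

PUSH 4  -> 4
PUSH 1  -> 4 1
ADD     -> 5
PUSH 55 -> 5 55
ROT  — needs 3 operands, stack has 2 → underflow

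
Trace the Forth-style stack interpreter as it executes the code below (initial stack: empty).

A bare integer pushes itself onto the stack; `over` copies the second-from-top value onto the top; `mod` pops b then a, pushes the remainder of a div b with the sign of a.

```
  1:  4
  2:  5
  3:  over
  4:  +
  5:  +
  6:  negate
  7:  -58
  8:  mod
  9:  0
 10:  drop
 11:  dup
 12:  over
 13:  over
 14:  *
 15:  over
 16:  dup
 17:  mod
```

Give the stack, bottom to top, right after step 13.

[-13, -13, -13, -13]

4      : [4]
5      : [4, 5]
over   : [4, 5, 4]
+      : [4, 9]
+      : [13]
negate : [-13]
-58    : [-13, -58]
mod    : [-13]
0      : [-13, 0]
drop   : [-13]
dup    : [-13, -13]
over   : [-13, -13, -13]
over   : [-13, -13, -13, -13]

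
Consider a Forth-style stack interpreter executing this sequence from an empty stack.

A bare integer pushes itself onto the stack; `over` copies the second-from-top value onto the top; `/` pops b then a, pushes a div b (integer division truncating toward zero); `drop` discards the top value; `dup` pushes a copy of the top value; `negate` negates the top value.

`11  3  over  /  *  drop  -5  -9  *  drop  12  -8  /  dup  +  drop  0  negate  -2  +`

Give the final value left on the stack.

-2

11     -> 11
3      -> 11 3
over   -> 11 3 11
/      -> 11 0
*      -> 0
drop   -> (empty)
-5     -> -5
-9     -> -5 -9
*      -> 45
drop   -> (empty)
12     -> 12
-8     -> 12 -8
/      -> -1
dup    -> -1 -1
+      -> -2
drop   -> (empty)
0      -> 0
negate -> 0
-2     -> 0 -2
+      -> -2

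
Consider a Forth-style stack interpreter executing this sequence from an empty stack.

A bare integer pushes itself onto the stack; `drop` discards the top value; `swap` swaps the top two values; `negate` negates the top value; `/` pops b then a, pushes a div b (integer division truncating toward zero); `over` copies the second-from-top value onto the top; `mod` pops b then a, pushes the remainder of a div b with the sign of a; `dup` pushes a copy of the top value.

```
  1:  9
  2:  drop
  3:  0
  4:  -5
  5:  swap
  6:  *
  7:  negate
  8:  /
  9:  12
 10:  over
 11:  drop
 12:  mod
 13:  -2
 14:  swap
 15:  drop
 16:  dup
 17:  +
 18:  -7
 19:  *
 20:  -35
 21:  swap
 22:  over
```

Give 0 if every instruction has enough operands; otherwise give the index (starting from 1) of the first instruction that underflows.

8

9       [9]
drop    []
0       [0]
-5      [0, -5]
swap    [-5, 0]
*       [0]
negate  [0]
/  — needs 2 operands, stack has 1 → underflow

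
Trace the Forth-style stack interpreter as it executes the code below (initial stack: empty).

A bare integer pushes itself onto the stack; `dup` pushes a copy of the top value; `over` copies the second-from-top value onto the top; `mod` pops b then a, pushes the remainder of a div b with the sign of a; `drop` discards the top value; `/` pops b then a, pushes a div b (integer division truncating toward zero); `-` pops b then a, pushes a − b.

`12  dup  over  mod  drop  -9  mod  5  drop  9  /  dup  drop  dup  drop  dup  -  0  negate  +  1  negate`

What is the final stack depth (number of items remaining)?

12      [12]
dup     [12, 12]
over    [12, 12, 12]
mod     [12, 0]
drop    [12]
-9      [12, -9]
mod     [3]
5       [3, 5]
drop    [3]
9       [3, 9]
/       [0]
dup     [0, 0]
drop    [0]
dup     [0, 0]
drop    [0]
dup     [0, 0]
-       [0]
0       [0, 0]
negate  [0, 0]
+       [0]
1       [0, 1]
negate  [0, -1]

2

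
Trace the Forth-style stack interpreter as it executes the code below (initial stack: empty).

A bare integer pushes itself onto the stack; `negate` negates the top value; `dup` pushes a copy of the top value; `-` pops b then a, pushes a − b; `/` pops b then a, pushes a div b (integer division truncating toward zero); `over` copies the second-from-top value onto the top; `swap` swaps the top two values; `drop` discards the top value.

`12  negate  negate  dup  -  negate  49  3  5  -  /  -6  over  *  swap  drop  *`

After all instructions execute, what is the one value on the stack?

12     : [12]
negate : [-12]
negate : [12]
dup    : [12, 12]
-      : [0]
negate : [0]
49     : [0, 49]
3      : [0, 49, 3]
5      : [0, 49, 3, 5]
-      : [0, 49, -2]
/      : [0, -24]
-6     : [0, -24, -6]
over   : [0, -24, -6, -24]
*      : [0, -24, 144]
swap   : [0, 144, -24]
drop   : [0, 144]
*      : [0]

0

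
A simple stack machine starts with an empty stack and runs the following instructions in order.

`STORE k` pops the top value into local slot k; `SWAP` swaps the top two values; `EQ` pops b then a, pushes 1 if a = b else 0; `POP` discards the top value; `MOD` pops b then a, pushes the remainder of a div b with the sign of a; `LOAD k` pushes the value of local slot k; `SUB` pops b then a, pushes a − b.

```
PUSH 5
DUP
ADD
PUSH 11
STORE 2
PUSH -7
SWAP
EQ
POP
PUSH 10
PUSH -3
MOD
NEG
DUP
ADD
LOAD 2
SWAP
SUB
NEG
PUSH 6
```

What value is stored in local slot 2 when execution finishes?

PUSH 5  → [5]
DUP     → [5, 5]
ADD     → [10]
PUSH 11 → [10, 11]
STORE 2 → [10]
PUSH -7 → [10, -7]
SWAP    → [-7, 10]
EQ      → [0]
POP     → []
PUSH 10 → [10]
PUSH -3 → [10, -3]
MOD     → [1]
NEG     → [-1]
DUP     → [-1, -1]
ADD     → [-2]
LOAD 2  → [-2, 11]
SWAP    → [11, -2]
SUB     → [13]
NEG     → [-13]
PUSH 6  → [-13, 6]

11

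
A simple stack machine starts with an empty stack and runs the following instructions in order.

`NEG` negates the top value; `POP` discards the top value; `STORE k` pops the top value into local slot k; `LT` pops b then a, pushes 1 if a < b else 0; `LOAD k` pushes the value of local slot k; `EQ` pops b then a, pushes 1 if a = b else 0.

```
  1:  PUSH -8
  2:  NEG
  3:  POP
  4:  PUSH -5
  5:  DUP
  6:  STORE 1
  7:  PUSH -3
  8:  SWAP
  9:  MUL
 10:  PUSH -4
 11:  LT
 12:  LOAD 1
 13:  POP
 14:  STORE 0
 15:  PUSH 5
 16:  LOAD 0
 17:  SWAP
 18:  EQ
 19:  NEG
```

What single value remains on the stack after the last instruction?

PUSH -8  -8
NEG      8
POP      (empty)
PUSH -5  -5
DUP      -5 -5
STORE 1  -5
PUSH -3  -5 -3
SWAP     -3 -5
MUL      15
PUSH -4  15 -4
LT       0
LOAD 1   0 -5
POP      0
STORE 0  (empty)
PUSH 5   5
LOAD 0   5 0
SWAP     0 5
EQ       0
NEG      0

0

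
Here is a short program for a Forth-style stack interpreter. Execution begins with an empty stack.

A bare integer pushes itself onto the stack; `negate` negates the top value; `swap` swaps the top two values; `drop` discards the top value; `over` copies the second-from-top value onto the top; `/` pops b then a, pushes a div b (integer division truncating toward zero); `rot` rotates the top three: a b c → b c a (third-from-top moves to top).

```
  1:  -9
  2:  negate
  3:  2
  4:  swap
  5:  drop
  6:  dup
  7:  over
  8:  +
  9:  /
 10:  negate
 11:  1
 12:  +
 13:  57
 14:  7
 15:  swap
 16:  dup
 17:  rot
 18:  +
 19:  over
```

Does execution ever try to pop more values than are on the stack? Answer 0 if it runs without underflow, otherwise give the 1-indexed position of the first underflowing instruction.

-9      -9
negate  9
2       9 2
swap    2 9
drop    2
dup     2 2
over    2 2 2
+       2 4
/       0
negate  0
1       0 1
+       1
57      1 57
7       1 57 7
swap    1 7 57
dup     1 7 57 57
rot     1 57 57 7
+       1 57 64
over    1 57 64 57

0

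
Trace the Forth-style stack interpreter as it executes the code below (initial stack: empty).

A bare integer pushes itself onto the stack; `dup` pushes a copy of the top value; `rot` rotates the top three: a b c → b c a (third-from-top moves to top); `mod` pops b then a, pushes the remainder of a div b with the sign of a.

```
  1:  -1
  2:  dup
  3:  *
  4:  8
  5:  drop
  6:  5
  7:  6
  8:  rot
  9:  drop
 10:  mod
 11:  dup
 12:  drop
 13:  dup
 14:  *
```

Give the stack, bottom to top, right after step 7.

-1   : [-1]
dup  : [-1, -1]
*    : [1]
8    : [1, 8]
drop : [1]
5    : [1, 5]
6    : [1, 5, 6]

[1, 5, 6]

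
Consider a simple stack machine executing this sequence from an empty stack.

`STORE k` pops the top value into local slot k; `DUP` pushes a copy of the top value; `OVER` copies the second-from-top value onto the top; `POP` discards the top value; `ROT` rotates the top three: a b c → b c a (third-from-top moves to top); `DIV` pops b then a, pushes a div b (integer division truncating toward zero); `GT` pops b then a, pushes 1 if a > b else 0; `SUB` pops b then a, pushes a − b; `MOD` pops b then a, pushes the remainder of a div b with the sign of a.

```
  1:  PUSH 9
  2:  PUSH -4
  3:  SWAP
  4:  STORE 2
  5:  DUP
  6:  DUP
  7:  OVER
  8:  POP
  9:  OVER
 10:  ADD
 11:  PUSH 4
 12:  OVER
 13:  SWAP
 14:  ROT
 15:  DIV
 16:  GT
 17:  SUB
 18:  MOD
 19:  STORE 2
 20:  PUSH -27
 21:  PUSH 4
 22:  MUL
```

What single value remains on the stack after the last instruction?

PUSH 9   : 9
PUSH -4  : 9 -4
SWAP     : -4 9
STORE 2  : -4
DUP      : -4 -4
DUP      : -4 -4 -4
OVER     : -4 -4 -4 -4
POP      : -4 -4 -4
OVER     : -4 -4 -4 -4
ADD      : -4 -4 -8
PUSH 4   : -4 -4 -8 4
OVER     : -4 -4 -8 4 -8
SWAP     : -4 -4 -8 -8 4
ROT      : -4 -4 -8 4 -8
DIV      : -4 -4 -8 0
GT       : -4 -4 0
SUB      : -4 -4
MOD      : 0
STORE 2  : (empty)
PUSH -27 : -27
PUSH 4   : -27 4
MUL      : -108

-108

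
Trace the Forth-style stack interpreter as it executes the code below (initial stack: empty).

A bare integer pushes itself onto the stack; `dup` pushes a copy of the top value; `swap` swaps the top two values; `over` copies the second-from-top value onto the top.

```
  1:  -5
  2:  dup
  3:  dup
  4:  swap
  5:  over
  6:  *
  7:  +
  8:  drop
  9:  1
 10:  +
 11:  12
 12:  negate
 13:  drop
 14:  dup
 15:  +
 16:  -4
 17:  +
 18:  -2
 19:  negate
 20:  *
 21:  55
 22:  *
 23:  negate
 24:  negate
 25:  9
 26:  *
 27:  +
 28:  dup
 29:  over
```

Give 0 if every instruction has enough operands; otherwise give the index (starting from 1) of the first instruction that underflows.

-5     → -5
dup    → -5 -5
dup    → -5 -5 -5
swap   → -5 -5 -5
over   → -5 -5 -5 -5
*      → -5 -5 25
+      → -5 20
drop   → -5
1      → -5 1
+      → -4
12     → -4 12
negate → -4 -12
drop   → -4
dup    → -4 -4
+      → -8
-4     → -8 -4
+      → -12
-2     → -12 -2
negate → -12 2
*      → -24
55     → -24 55
*      → -1320
negate → 1320
negate → -1320
9      → -1320 9
*      → -11880
+  — needs 2 operands, stack has 1 → underflow

27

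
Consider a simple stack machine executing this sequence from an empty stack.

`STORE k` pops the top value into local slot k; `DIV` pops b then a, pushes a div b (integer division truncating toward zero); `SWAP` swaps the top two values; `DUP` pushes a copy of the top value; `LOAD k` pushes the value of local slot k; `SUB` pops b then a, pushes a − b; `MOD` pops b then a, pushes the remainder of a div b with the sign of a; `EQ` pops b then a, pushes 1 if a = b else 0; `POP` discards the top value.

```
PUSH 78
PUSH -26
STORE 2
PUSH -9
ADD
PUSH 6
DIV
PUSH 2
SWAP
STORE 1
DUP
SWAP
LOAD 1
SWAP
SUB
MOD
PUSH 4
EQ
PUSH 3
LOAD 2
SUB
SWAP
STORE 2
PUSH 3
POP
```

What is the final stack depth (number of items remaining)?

1

PUSH 78   [78]
PUSH -26  [78, -26]
STORE 2   [78]
PUSH -9   [78, -9]
ADD       [69]
PUSH 6    [69, 6]
DIV       [11]
PUSH 2    [11, 2]
SWAP      [2, 11]
STORE 1   [2]
DUP       [2, 2]
SWAP      [2, 2]
LOAD 1    [2, 2, 11]
SWAP      [2, 11, 2]
SUB       [2, 9]
MOD       [2]
PUSH 4    [2, 4]
EQ        [0]
PUSH 3    [0, 3]
LOAD 2    [0, 3, -26]
SUB       [0, 29]
SWAP      [29, 0]
STORE 2   [29]
PUSH 3    [29, 3]
POP       [29]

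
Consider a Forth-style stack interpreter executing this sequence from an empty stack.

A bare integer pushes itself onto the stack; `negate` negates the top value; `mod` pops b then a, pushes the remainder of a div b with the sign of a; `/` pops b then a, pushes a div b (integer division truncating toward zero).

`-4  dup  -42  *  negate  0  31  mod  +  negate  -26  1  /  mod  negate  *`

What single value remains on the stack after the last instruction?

48

-4     -> [-4]
dup    -> [-4, -4]
-42    -> [-4, -4, -42]
*      -> [-4, 168]
negate -> [-4, -168]
0      -> [-4, -168, 0]
31     -> [-4, -168, 0, 31]
mod    -> [-4, -168, 0]
+      -> [-4, -168]
negate -> [-4, 168]
-26    -> [-4, 168, -26]
1      -> [-4, 168, -26, 1]
/      -> [-4, 168, -26]
mod    -> [-4, 12]
negate -> [-4, -12]
*      -> [48]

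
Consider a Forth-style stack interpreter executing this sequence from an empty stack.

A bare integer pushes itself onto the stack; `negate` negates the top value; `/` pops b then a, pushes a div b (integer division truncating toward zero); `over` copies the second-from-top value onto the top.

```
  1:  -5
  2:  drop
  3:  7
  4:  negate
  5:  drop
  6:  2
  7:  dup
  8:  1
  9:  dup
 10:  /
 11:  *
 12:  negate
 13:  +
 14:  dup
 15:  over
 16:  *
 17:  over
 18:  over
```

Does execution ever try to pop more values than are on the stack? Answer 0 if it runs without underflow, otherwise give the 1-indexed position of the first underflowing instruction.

0

-5      [-5]
drop    []
7       [7]
negate  [-7]
drop    []
2       [2]
dup     [2, 2]
1       [2, 2, 1]
dup     [2, 2, 1, 1]
/       [2, 2, 1]
*       [2, 2]
negate  [2, -2]
+       [0]
dup     [0, 0]
over    [0, 0, 0]
*       [0, 0]
over    [0, 0, 0]
over    [0, 0, 0, 0]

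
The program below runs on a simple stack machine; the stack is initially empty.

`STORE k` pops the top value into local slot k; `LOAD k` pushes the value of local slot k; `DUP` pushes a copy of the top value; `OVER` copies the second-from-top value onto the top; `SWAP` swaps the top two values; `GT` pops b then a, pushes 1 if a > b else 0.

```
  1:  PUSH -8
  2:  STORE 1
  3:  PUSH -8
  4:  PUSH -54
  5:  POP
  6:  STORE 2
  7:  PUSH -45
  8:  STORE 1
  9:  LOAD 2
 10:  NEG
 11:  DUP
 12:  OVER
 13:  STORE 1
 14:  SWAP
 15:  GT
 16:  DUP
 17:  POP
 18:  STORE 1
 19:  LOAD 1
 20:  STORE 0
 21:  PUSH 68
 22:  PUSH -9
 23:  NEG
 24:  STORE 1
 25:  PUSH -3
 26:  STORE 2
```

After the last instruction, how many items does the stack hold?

PUSH -8  -> [-8]
STORE 1  -> []
PUSH -8  -> [-8]
PUSH -54 -> [-8, -54]
POP      -> [-8]
STORE 2  -> []
PUSH -45 -> [-45]
STORE 1  -> []
LOAD 2   -> [-8]
NEG      -> [8]
DUP      -> [8, 8]
OVER     -> [8, 8, 8]
STORE 1  -> [8, 8]
SWAP     -> [8, 8]
GT       -> [0]
DUP      -> [0, 0]
POP      -> [0]
STORE 1  -> []
LOAD 1   -> [0]
STORE 0  -> []
PUSH 68  -> [68]
PUSH -9  -> [68, -9]
NEG      -> [68, 9]
STORE 1  -> [68]
PUSH -3  -> [68, -3]
STORE 2  -> [68]

1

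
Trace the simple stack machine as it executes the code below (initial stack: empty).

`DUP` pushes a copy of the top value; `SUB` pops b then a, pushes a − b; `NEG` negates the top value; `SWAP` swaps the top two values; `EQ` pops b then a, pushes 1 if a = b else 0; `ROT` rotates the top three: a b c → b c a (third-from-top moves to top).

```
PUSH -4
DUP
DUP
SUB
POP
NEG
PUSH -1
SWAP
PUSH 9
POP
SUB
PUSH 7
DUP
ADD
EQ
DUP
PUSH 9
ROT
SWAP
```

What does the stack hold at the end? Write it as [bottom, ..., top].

[0, 0, 9]

PUSH -4 → -4
DUP     → -4 -4
DUP     → -4 -4 -4
SUB     → -4 0
POP     → -4
NEG     → 4
PUSH -1 → 4 -1
SWAP    → -1 4
PUSH 9  → -1 4 9
POP     → -1 4
SUB     → -5
PUSH 7  → -5 7
DUP     → -5 7 7
ADD     → -5 14
EQ      → 0
DUP     → 0 0
PUSH 9  → 0 0 9
ROT     → 0 9 0
SWAP    → 0 0 9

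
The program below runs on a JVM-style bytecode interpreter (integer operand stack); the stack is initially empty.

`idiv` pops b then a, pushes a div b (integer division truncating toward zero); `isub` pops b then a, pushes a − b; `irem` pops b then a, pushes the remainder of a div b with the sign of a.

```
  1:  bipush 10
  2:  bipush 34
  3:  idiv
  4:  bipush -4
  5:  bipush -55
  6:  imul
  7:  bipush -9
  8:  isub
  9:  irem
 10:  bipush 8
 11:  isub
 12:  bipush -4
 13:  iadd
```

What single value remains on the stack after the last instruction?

-12

bipush 10  : [10]
bipush 34  : [10, 34]
idiv       : [0]
bipush -4  : [0, -4]
bipush -55 : [0, -4, -55]
imul       : [0, 220]
bipush -9  : [0, 220, -9]
isub       : [0, 229]
irem       : [0]
bipush 8   : [0, 8]
isub       : [-8]
bipush -4  : [-8, -4]
iadd       : [-12]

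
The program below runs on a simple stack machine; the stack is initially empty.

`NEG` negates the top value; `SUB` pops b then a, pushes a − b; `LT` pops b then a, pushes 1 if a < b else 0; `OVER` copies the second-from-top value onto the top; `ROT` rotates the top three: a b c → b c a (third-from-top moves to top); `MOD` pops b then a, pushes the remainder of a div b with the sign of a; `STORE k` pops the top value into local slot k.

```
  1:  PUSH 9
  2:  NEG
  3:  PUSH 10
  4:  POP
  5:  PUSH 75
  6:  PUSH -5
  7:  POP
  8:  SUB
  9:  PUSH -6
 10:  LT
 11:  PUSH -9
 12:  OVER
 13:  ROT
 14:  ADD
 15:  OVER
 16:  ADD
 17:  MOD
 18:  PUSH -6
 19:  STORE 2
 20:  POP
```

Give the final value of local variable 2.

-6

PUSH 9   9
NEG      -9
PUSH 10  -9 10
POP      -9
PUSH 75  -9 75
PUSH -5  -9 75 -5
POP      -9 75
SUB      -84
PUSH -6  -84 -6
LT       1
PUSH -9  1 -9
OVER     1 -9 1
ROT      -9 1 1
ADD      -9 2
OVER     -9 2 -9
ADD      -9 -7
MOD      -2
PUSH -6  -2 -6
STORE 2  -2
POP      (empty)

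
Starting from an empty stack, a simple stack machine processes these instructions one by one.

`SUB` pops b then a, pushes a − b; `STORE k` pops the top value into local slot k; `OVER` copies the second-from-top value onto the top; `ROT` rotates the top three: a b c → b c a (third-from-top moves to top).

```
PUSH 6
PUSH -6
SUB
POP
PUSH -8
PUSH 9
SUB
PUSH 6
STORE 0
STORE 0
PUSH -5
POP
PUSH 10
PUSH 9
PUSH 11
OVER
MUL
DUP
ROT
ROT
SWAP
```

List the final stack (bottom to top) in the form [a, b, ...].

[10, 99, 99, 9]

PUSH 6  : 6
PUSH -6 : 6 -6
SUB     : 12
POP     : (empty)
PUSH -8 : -8
PUSH 9  : -8 9
SUB     : -17
PUSH 6  : -17 6
STORE 0 : -17
STORE 0 : (empty)
PUSH -5 : -5
POP     : (empty)
PUSH 10 : 10
PUSH 9  : 10 9
PUSH 11 : 10 9 11
OVER    : 10 9 11 9
MUL     : 10 9 99
DUP     : 10 9 99 99
ROT     : 10 99 99 9
ROT     : 10 99 9 99
SWAP    : 10 99 99 9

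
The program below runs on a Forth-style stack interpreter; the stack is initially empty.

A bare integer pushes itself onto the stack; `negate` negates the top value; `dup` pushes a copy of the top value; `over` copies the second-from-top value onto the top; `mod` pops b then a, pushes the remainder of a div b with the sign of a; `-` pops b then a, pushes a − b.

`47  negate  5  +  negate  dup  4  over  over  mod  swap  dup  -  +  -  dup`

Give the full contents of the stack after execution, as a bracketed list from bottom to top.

47      47
negate  -47
5       -47 5
+       -42
negate  42
dup     42 42
4       42 42 4
over    42 42 4 42
over    42 42 4 42 4
mod     42 42 4 2
swap    42 42 2 4
dup     42 42 2 4 4
-       42 42 2 0
+       42 42 2
-       42 40
dup     42 40 40

[42, 40, 40]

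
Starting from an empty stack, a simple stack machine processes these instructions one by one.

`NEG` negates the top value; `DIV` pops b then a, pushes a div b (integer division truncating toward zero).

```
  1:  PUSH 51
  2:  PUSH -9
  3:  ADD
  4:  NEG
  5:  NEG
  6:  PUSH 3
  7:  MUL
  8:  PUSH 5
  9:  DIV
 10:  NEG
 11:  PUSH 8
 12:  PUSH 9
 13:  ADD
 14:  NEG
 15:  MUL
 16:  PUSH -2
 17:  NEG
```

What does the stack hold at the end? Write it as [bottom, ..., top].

PUSH 51 → 51
PUSH -9 → 51 -9
ADD     → 42
NEG     → -42
NEG     → 42
PUSH 3  → 42 3
MUL     → 126
PUSH 5  → 126 5
DIV     → 25
NEG     → -25
PUSH 8  → -25 8
PUSH 9  → -25 8 9
ADD     → -25 17
NEG     → -25 -17
MUL     → 425
PUSH -2 → 425 -2
NEG     → 425 2

[425, 2]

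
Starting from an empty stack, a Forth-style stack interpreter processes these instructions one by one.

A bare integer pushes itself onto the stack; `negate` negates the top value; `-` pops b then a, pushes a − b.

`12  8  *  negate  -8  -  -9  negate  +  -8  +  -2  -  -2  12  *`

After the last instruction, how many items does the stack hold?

2

12     : [12]
8      : [12, 8]
*      : [96]
negate : [-96]
-8     : [-96, -8]
-      : [-88]
-9     : [-88, -9]
negate : [-88, 9]
+      : [-79]
-8     : [-79, -8]
+      : [-87]
-2     : [-87, -2]
-      : [-85]
-2     : [-85, -2]
12     : [-85, -2, 12]
*      : [-85, -24]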